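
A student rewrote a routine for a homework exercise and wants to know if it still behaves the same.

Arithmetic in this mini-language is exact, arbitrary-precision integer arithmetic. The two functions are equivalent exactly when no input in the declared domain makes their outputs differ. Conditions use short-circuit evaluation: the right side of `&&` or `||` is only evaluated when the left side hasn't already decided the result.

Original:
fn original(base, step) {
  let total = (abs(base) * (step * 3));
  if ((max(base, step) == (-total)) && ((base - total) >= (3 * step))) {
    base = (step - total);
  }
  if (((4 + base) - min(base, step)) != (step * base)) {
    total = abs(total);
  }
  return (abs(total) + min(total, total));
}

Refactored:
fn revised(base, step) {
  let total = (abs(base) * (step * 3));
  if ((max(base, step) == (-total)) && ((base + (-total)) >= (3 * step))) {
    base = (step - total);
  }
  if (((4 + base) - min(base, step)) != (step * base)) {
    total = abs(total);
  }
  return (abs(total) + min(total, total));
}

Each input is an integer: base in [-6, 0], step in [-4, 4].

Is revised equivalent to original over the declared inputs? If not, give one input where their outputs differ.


This is a faithful refactor — arithmetic usage differs, but the computed results match everywhere.
Spot check at base=0, step=-4 — original: total becomes 0; next ((max(base, step) == (-total)) && ((base - total) >= (3 * step))) evaluates to true; next base becomes -4; next (((4 + base) - min(base, step)) != (step * base)) evaluates to true; next total becomes 0; next final value 0. revised: total becomes 0; next ((max(base, step) == (-total)) && ((base + (-total)) >= (3 * step))) evaluates to true; next base becomes -4; next (((4 + base) - min(base, step)) != (step * base)) evaluates to true; next total becomes 0; next final value 0. Both give 0.
An exhaustive pass over the 63 declared inputs shows identical outputs.
verdict: equivalent


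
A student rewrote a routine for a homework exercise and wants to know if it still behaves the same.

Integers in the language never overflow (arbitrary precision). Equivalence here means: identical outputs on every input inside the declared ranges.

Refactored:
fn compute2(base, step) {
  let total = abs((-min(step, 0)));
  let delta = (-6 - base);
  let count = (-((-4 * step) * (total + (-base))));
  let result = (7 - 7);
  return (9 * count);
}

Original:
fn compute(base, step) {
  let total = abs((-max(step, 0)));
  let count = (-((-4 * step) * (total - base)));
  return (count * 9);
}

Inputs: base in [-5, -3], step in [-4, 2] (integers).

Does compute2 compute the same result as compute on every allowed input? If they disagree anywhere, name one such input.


Evaluate both at base=-5, step=-4.
compute: total=0, then count=-80, then returns -720
compute2: total=4, then delta=-1, then count=-144, then result=0, then returns -1296
-720 against -1296: the behavior changed.
verdict: not equivalent; witness: base=-5, step=-4


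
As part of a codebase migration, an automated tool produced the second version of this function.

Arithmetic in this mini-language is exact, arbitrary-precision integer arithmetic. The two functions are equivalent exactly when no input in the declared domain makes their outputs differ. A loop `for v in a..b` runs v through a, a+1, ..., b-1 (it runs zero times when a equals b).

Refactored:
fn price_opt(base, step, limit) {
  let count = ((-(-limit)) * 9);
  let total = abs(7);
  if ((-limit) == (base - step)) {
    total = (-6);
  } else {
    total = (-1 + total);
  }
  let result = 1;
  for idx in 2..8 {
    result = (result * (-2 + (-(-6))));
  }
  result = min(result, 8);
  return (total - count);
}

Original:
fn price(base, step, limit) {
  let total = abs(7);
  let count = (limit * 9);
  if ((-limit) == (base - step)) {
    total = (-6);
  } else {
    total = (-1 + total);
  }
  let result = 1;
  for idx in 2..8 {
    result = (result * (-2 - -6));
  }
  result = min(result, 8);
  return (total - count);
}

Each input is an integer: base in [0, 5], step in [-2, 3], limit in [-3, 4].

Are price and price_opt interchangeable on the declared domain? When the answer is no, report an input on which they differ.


This is a faithful refactor — arithmetic usage differs, but the computed results match everywhere.
Spot check at base=4, step=-2, limit=1 — price: total=7, then count=9, then ((-limit) == (base - step)) is false, then total=6, then result=1, then (idx=2), then result=4, then (idx=3), then result=16, then (idx=4), then result=64, then (idx=5), then result=256, then (idx=6), then result=1024, then (idx=7), then result=4096, then result=8, then returns -3. price_opt: count=9, then total=7, then ((-limit) == (base - step)) is false, then total=6, then result=1, then (idx=2), then result=4, then (idx=3), then result=16, then (idx=4), then result=64, then (idx=5), then result=256, then (idx=6), then result=1024, then (idx=7), then result=4096, then result=8, then returns -3. Both give -3.
Checked all 288 inputs in the declared domain: the outputs agree on every one.
verdict: equivalent


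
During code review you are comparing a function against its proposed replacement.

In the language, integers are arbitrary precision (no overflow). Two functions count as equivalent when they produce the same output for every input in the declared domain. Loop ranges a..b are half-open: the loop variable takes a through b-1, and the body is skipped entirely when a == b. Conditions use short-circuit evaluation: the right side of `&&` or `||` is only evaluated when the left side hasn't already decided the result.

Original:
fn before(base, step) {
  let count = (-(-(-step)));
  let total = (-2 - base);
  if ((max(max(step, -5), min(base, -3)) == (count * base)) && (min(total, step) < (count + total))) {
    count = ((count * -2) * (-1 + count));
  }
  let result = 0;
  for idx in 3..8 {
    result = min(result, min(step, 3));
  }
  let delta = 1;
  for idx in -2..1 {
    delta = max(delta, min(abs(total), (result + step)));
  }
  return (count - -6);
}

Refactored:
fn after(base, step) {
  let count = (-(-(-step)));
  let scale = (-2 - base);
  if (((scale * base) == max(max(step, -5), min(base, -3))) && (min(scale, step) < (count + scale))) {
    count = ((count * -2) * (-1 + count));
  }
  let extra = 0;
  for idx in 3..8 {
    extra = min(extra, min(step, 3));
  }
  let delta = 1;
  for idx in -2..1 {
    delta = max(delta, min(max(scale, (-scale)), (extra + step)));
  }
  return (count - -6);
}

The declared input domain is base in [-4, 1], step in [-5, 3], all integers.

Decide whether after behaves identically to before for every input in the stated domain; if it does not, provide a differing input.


At base=-3, step=-5: before gives 11, after gives -34.
verdict: not equivalent; witness: base=-3, step=-5


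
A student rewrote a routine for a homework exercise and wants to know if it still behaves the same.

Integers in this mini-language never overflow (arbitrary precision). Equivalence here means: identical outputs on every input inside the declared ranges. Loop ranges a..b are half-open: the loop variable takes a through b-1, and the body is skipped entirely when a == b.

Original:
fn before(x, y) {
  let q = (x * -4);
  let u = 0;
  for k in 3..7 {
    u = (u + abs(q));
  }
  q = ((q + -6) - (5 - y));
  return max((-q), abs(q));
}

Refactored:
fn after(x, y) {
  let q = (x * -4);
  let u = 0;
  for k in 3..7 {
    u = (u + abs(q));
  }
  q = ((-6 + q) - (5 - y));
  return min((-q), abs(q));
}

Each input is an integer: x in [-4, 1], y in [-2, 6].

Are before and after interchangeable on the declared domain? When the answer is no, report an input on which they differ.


The rewrite breaks on x=-4, y=-2, where the results are 3 and -3.
before: q := 16 | u := 0 | iter k=3: | u := 16 | iter k=4: | u := 32 | iter k=5: | u := 48 | iter k=6: | u := 64 | q := 3 | result 3
after: q := 16 | u := 0 | iter k=3: | u := 16 | iter k=4: | u := 32 | iter k=5: | u := 48 | iter k=6: | u := 64 | q := 3 | result -3
verdict: not equivalent; witness: x=-4, y=-2


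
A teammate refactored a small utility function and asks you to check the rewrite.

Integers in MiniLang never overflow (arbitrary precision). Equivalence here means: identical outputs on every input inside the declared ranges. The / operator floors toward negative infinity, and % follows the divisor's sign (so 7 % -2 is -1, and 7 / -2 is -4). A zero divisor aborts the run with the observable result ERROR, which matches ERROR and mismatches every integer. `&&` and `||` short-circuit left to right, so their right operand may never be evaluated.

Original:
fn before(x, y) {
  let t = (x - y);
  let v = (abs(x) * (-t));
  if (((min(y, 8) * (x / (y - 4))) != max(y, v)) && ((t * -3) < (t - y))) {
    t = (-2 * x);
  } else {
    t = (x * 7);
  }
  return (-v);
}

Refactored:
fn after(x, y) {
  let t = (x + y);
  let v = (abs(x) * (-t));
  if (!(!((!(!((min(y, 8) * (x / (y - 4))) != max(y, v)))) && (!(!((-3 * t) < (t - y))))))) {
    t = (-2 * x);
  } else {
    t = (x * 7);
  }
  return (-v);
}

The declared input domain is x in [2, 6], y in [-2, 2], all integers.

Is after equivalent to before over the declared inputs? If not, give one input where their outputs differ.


Consider the input x=2, y=-2.
before: t := 4 | v := -8 | (((min(y, 8) * (x / (y - 4))) != max(y, v)) && ((t * -3) < (t - y))): true | t := -4 | result 8
after: t := 0 | v := 0 | (!(!((!(!((min(y, 8) * (x / (y - 4))) != max(y, v)))) && (!(!((-3 * t) < (t - y))))))): true | t := -4 | result 0
8 != 0, so the rewrite changes behavior.
verdict: not equivalent; witness: x=2, y=-2


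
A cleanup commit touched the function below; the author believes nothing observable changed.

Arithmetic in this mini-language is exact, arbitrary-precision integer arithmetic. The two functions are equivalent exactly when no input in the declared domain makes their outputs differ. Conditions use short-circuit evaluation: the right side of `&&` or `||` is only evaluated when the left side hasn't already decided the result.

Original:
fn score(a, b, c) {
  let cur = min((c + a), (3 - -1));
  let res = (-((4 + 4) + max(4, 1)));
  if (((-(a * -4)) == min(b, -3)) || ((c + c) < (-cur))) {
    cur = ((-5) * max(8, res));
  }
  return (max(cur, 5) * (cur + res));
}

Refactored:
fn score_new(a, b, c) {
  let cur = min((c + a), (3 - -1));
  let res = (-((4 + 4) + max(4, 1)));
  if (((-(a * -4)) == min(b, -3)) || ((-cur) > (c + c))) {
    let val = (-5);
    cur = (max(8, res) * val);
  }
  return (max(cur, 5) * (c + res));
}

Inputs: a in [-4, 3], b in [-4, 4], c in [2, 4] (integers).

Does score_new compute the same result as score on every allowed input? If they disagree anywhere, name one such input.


The rewrite breaks on a=-4, b=-4, c=2, where the results are -70 and -50.
score: cur := -2 | res := -12 | (((-(a * -4)) == min(b, -3)) || ((c + c) < (-cur))): false | result -70
score_new: cur := -2 | res := -12 | (((-(a * -4)) == min(b, -3)) || ((-cur) > (c + c))): false | result -50
verdict: not equivalent; witness: a=-4, b=-4, c=2


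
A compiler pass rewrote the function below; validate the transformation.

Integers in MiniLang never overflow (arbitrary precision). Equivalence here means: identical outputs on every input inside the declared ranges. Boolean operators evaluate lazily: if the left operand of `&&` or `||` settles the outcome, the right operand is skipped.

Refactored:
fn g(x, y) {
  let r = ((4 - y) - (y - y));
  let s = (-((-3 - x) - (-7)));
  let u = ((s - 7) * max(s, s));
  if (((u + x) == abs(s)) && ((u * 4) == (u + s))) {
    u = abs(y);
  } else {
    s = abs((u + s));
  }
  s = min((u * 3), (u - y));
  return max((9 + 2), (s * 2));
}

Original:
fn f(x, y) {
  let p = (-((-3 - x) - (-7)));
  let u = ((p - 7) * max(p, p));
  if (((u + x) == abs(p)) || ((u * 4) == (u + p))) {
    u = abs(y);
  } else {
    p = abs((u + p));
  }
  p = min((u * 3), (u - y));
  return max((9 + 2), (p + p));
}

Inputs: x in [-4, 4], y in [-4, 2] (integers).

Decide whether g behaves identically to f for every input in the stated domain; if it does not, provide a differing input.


On input x=4, y=-4, f returns 16 while g returns 11.
verdict: not equivalent; witness: x=4, y=-4


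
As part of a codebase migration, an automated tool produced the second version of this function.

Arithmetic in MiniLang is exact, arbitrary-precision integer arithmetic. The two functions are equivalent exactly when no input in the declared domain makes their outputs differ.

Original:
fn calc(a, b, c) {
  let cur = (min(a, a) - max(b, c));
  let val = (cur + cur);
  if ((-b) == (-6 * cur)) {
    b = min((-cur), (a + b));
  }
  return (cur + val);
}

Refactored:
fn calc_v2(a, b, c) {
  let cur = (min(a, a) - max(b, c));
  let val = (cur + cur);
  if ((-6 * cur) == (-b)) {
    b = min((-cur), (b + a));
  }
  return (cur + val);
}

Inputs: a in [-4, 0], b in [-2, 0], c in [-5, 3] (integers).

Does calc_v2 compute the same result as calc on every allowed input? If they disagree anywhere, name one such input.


Comparing the listings, the differences include: same computation, different form.
Tracing a=-2, b=-2, c=-1: calc: cur=-1, then val=-2, then ((-b) == (-6 * cur)) is false, then returns -3 | calc_v2: cur=-1, then val=-2, then ((-6 * cur) == (-b)) is false, then returns -3 — matching result -3.
An exhaustive pass over the 135 declared inputs shows identical outputs.
verdict: equivalent


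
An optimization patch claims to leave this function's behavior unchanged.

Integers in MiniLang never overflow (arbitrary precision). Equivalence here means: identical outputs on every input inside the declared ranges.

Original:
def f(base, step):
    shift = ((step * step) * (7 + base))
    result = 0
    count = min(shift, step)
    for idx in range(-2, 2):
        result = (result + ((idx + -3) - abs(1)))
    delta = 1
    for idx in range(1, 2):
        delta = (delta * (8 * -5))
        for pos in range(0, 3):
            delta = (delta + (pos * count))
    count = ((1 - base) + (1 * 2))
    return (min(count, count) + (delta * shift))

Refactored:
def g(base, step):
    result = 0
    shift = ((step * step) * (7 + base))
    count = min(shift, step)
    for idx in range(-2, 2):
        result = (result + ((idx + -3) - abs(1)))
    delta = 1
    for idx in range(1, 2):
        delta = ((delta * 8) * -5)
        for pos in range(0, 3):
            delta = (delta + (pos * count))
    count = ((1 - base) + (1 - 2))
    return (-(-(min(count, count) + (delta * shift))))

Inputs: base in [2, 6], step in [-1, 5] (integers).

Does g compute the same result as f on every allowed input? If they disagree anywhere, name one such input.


The rewrite breaks on base=2, step=-1, where the results are -386 and -389.
f: shift becomes 9; next result becomes 0; next count becomes -1; next at idx=-2:; next result becomes -6; next at idx=-1:; next result becomes -11; next at idx=0:; next result becomes -15; next at idx=1:; next result becomes -18; next delta becomes 1; next at idx=1:; next delta becomes -40; next at pos=0:; next delta becomes -40; next at pos=1:; next delta becomes -41; next at pos=2:; next delta becomes -43; next count becomes 1; next final value -386
g: result becomes 0; next shift becomes 9; next count becomes -1; next at idx=-2:; next result becomes -6; next at idx=-1:; next result becomes -11; next at idx=0:; next result becomes -15; next at idx=1:; next result becomes -18; next delta becomes 1; next at idx=1:; next delta becomes -40; next at pos=0:; next delta becomes -40; next at pos=1:; next delta becomes -41; next at pos=2:; next delta becomes -43; next count becomes -2; next final value -389
verdict: not equivalent; witness: base=2, step=-1


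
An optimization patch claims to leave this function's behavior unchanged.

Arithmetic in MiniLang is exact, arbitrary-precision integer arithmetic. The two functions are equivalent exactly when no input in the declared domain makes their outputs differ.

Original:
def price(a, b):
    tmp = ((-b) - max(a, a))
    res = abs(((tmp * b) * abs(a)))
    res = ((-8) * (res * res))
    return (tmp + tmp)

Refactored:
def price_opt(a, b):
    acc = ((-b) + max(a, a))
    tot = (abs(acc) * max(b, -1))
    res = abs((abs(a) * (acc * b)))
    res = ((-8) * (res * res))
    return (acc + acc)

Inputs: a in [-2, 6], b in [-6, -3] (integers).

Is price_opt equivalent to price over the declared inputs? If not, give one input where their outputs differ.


The rewrite breaks on a=-2, b=-6, where the results are 16 and 8.
price: tmp=8, then res=96, then res=-73728, then returns 16
price_opt: acc=4, then tot=-4, then res=48, then res=-18432, then returns 8
verdict: not equivalent; witness: a=-2, b=-6


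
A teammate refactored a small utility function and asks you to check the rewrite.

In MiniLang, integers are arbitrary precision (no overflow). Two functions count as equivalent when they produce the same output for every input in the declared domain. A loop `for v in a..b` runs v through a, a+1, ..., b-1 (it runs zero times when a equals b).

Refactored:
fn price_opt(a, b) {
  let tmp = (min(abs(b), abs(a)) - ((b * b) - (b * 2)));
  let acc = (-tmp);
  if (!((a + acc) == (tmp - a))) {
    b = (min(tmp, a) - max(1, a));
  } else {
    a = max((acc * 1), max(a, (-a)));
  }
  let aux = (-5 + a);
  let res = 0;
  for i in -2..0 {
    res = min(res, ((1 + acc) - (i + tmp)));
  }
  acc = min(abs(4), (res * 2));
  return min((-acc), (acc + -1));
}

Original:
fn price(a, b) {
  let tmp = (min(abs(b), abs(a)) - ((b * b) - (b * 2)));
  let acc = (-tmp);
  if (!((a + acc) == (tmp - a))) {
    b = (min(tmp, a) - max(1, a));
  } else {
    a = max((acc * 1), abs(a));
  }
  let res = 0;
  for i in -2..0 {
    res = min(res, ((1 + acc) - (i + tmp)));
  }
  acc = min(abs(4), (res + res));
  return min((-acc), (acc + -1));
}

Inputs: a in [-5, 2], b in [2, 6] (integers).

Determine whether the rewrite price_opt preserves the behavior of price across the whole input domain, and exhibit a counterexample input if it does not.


Behavior is preserved: although arithmetic usage differs, constant usage differs, local variable names differ, statement counts differ, min/max/abs usage differs, the outputs never diverge.
Tracing a=2, b=3: price: tmp becomes -1; next acc becomes 1; next (!((a + acc) == (tmp - a))) evaluates to true; next b becomes -3; next res becomes 0; next at i=-2:; next res becomes 0; next at i=-1:; next res becomes 0; next acc becomes 0; next final value -1 | price_opt: tmp becomes -1; next acc becomes 1; next (!((a + acc) == (tmp - a))) evaluates to true; next b becomes -3; next aux becomes -3; next res becomes 0; next at i=-2:; next res becomes 0; next at i=-1:; next res becomes 0; next acc becomes 0; next final value -1 — matching result -1.
Sweeping the whole domain (40 inputs) finds no disagreement.
verdict: equivalent


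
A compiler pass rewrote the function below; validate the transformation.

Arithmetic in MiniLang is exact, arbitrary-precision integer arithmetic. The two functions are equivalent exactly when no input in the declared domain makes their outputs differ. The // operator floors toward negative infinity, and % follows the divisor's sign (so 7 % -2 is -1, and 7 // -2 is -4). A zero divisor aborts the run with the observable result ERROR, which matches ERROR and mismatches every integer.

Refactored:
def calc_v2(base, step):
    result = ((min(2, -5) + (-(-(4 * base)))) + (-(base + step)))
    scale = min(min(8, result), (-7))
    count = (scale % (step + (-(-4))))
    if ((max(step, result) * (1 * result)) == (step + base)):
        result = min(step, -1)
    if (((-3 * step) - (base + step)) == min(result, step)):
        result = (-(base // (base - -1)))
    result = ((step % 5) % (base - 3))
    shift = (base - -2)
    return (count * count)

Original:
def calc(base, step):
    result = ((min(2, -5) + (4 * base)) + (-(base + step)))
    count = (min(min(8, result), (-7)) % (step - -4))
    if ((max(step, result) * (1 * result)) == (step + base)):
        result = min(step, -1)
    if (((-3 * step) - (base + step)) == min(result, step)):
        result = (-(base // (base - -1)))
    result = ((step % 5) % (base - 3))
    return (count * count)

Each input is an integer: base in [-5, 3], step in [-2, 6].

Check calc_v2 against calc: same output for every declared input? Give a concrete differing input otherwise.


Reading the diff, among the changes: statement counts differ, arithmetic usage differs, local variable names differ, constant usage differs.
One worked example (base=3, step=2) — calc: result := 2 | count := 5 | ((max(step, result) * (1 * result)) == (step + base)): false | (((-3 * step) - (base + step)) == min(result, step)): false | divide-by-zero, output ERROR; calc_v2: result := 2 | scale := -7 | count := 5 | ((max(step, result) * (1 * result)) == (step + base)): false | (((-3 * step) - (base + step)) == min(result, step)): false | divide-by-zero, output ERROR; agreement on ERROR.
Across all 81 domain points the two functions coincide.
verdict: equivalent


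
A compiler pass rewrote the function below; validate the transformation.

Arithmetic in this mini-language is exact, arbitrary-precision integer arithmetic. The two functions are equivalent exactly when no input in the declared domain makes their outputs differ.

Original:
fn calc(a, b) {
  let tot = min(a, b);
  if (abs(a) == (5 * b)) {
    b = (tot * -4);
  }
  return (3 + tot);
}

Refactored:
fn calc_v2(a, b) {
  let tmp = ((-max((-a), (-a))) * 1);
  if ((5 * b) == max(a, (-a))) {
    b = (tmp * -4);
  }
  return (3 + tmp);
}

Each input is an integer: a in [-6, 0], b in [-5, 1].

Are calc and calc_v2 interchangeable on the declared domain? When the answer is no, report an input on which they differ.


a=-4, b=-5 yields -2 from calc but -1 from calc_v2.
verdict: not equivalent; witness: a=-4, b=-5


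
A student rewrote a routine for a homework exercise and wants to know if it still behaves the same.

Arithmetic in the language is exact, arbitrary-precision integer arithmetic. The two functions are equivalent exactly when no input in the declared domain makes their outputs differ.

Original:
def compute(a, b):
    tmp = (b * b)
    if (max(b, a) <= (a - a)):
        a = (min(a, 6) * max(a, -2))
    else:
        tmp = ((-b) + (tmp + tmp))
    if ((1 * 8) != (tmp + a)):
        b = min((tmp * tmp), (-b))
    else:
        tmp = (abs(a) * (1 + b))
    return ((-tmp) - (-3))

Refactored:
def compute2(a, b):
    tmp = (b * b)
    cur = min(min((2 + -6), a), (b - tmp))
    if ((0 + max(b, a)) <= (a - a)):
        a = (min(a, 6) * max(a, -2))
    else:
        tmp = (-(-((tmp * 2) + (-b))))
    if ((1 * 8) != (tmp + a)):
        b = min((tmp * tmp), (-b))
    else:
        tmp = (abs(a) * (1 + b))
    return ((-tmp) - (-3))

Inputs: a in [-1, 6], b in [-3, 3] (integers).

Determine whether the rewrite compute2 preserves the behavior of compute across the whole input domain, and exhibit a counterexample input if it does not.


Equivalent — the differences include statement counts differ, plus min/max/abs usage differs, plus constant usage differs, plus arithmetic usage differs, plus local variable names differ, yet no declared input distinguishes the two.
As a probe, take a=4, b=2: compute runs tmp = 4; (max(b, a) <= (a - a)) -> false; tmp = 6; ((1 * 8) != (tmp + a)) -> true; b = -2; return -3; compute2 runs tmp = 4; cur = -4; ((0 + max(b, a)) <= (a - a)) -> false; tmp = 6; ((1 * 8) != (tmp + a)) -> true; b = -2; return -3; both end at -3.
An exhaustive pass over the 56 declared inputs shows identical outputs.
verdict: equivalent


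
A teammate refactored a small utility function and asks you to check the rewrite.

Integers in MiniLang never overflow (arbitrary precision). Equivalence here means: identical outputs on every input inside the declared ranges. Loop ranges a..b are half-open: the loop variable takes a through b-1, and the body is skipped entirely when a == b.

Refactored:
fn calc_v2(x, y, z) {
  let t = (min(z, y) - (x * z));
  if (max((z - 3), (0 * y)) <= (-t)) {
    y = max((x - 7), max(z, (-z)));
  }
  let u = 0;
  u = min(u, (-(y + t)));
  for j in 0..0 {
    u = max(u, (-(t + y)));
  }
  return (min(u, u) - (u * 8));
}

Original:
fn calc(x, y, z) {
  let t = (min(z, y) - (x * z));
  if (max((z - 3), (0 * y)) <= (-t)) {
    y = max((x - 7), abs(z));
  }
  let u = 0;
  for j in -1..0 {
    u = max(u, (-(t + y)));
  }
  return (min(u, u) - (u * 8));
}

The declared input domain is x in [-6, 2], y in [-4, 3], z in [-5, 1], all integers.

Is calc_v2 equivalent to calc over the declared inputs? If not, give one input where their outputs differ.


At x=-6, y=-4, z=-5: calc gives -210, calc_v2 gives 0.
verdict: not equivalent; witness: x=-6, y=-4, z=-5


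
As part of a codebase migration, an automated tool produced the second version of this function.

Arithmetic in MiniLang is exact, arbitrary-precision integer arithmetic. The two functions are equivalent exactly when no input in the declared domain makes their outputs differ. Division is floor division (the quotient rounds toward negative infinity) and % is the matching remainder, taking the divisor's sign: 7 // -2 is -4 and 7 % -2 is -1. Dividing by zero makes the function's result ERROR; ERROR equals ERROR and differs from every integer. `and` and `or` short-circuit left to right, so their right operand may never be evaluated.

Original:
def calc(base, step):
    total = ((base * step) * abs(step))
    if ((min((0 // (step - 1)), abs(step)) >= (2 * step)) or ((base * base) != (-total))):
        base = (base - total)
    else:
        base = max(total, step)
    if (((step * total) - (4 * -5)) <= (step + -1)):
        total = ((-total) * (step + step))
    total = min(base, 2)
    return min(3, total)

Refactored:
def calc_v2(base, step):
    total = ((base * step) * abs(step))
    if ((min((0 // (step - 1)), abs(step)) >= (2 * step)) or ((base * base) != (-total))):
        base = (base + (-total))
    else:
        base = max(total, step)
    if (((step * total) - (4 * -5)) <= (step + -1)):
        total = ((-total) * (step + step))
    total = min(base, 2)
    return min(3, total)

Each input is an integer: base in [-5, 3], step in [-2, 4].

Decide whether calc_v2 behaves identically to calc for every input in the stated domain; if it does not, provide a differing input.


The two versions differ — the changes include arithmetic usage differs.
Spot check at base=2, step=-2 — calc: total=-8, then ((min((0 // (step - 1)), abs(step)) >= (2 * step)) or ((base * base) != (-total))) is true, then base=10, then (((step * total) - (4 * -5)) <= (step + -1)) is false, then total=2, then returns 2. calc_v2: total=-8, then ((min((0 // (step - 1)), abs(step)) >= (2 * step)) or ((base * base) != (-total))) is true, then base=10, then (((step * total) - (4 * -5)) <= (step + -1)) is false, then total=2, then returns 2. Both give 2.
An exhaustive pass over the 63 declared inputs shows identical outputs.
verdict: equivalent


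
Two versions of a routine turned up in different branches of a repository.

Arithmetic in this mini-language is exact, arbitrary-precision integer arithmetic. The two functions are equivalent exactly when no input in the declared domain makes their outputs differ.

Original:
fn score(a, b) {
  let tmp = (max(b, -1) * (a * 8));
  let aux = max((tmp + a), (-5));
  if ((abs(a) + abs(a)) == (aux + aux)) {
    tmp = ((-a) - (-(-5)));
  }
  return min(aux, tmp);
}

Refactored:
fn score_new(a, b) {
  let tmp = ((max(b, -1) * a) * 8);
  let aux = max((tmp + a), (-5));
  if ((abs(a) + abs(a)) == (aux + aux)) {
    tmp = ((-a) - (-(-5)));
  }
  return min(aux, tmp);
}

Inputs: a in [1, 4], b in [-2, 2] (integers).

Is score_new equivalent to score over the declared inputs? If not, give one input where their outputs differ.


This is a faithful refactor — same computation, different form, but the computed results match everywhere.
Tracing a=4, b=2: score: tmp becomes 64; next aux becomes 68; next ((abs(a) + abs(a)) == (aux + aux)) evaluates to false; next final value 64 | score_new: tmp becomes 64; next aux becomes 68; next ((abs(a) + abs(a)) == (aux + aux)) evaluates to false; next final value 64 — matching result 64.
Checked all 20 inputs in the declared domain: the outputs agree on every one.
verdict: equivalent


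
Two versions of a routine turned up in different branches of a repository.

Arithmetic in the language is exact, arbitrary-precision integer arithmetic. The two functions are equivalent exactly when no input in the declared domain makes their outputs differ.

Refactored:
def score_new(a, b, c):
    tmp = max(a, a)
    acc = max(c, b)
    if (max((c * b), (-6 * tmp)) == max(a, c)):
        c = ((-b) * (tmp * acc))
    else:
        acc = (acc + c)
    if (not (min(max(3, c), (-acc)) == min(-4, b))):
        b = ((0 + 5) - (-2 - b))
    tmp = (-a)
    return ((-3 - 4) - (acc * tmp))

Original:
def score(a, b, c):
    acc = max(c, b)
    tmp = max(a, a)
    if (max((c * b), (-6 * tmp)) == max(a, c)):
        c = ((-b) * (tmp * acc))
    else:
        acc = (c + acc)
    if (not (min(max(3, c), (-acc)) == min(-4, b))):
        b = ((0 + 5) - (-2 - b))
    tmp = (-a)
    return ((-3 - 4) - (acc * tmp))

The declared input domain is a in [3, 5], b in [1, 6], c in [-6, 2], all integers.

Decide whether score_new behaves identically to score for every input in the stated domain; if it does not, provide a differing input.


Side by side, the visible changes include: same computation, different form.
As a probe, take a=3, b=2, c=0: score runs acc = 2; tmp = 3; (max((c * b), (-6 * tmp)) == max(a, c)) -> false; acc = 2; (not (min(max(3, c), (-acc)) == min(-4, b))) -> true; b = 9; tmp = -3; return -1; score_new runs tmp = 3; acc = 2; (max((c * b), (-6 * tmp)) == max(a, c)) -> false; acc = 2; (not (min(max(3, c), (-acc)) == min(-4, b))) -> true; b = 9; tmp = -3; return -1; both end at -1.
Every one of the 162 inputs gives matching results.
verdict: equivalent


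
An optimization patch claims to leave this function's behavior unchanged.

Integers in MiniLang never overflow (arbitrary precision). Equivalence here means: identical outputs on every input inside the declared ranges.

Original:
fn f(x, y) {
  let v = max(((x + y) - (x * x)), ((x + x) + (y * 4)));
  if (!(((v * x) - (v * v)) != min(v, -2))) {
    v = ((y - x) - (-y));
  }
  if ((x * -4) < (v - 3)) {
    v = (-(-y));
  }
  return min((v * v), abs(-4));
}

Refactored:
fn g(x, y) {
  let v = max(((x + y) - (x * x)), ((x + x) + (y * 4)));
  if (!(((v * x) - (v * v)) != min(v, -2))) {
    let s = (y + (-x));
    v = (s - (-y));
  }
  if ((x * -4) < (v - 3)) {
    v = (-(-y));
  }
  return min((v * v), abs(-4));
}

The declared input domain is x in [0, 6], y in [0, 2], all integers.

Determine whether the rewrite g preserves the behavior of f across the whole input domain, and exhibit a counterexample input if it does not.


Comparing the listings, the differences include: local variable names differ; statement counts differ; arithmetic usage differs.
Tracing x=0, y=1: f: v becomes 4; next (!(((v * x) - (v * v)) != min(v, -2))) evaluates to false; next ((x * -4) < (v - 3)) evaluates to true; next v becomes 1; next final value 1 | g: v becomes 4; next (!(((v * x) - (v * v)) != min(v, -2))) evaluates to false; next ((x * -4) < (v - 3)) evaluates to true; next v becomes 1; next final value 1 — matching result 1.
Every one of the 21 inputs gives matching results.
verdict: equivalent


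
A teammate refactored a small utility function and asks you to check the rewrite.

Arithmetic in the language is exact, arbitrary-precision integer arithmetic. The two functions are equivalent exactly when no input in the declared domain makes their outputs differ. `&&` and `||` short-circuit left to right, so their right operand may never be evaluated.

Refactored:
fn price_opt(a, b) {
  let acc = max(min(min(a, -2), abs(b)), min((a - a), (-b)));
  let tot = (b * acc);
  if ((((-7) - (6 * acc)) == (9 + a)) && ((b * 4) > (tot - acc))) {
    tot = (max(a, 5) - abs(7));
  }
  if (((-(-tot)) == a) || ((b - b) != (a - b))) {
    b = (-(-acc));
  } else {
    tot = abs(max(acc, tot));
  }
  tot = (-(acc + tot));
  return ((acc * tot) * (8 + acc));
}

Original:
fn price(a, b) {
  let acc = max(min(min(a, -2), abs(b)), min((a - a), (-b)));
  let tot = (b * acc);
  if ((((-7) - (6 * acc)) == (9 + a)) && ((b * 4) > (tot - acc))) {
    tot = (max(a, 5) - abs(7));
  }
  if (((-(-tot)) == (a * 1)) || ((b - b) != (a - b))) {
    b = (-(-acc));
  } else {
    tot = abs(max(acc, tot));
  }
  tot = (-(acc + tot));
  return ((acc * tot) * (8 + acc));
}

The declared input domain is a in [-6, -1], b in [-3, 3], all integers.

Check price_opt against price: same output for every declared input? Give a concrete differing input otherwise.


Equivalent — the differences include arithmetic usage differs, constant usage differs, yet no declared input distinguishes the two.
Tracing a=-5, b=3: price: acc=-3, then tot=-9, then ((((-7) - (6 * acc)) == (9 + a)) && ((b * 4) > (tot - acc))) is false, then (((-(-tot)) == (a * 1)) || ((b - b) != (a - b))) is true, then b=-3, then tot=12, then returns -180 | price_opt: acc=-3, then tot=-9, then ((((-7) - (6 * acc)) == (9 + a)) && ((b * 4) > (tot - acc))) is false, then (((-(-tot)) == a) || ((b - b) != (a - b))) is true, then b=-3, then tot=12, then returns -180 — matching result -180.
Checked all 42 inputs in the declared domain: the outputs agree on every one.
verdict: equivalent


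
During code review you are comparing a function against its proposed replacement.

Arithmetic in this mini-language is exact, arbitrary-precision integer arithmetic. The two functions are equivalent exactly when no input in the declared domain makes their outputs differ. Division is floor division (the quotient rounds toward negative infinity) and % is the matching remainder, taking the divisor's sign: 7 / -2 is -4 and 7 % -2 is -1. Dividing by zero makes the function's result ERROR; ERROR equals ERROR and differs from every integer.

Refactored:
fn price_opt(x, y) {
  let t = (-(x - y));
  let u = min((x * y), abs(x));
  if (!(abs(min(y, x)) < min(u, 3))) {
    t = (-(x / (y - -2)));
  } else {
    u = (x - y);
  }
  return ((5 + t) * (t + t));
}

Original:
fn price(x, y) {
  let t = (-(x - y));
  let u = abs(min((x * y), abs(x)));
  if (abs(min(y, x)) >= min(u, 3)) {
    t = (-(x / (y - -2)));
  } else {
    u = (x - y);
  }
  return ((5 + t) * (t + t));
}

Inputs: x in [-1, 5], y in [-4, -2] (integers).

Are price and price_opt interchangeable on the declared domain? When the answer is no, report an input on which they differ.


Evaluate both at x=2, y=-2.
price: t := -4 | u := 4 | (abs(min(y, x)) >= min(u, 3)): false | u := 4 | result -8
price_opt: t := -4 | u := -4 | (!(abs(min(y, x)) < min(u, 3))): true | divide-by-zero, output ERROR
-8 vs ERROR — the two versions disagree here.
verdict: not equivalent; witness: x=2, y=-2


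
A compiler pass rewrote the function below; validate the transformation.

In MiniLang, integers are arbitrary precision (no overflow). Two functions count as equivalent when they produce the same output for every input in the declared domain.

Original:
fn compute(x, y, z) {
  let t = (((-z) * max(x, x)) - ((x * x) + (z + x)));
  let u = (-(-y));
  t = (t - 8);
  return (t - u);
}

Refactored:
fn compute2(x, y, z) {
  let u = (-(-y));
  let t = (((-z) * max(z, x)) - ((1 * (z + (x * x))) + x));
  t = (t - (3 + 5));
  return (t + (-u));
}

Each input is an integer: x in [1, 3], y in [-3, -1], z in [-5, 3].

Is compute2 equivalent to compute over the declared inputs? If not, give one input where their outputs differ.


Run the pair on x=1, y=-3, z=2.
compute: t = -6; u = -3; t = -14; return -11
compute2: u = -3; t = -8; t = -16; return -13
-11 against -13: the behavior changed.
verdict: not equivalent; witness: x=1, y=-3, z=2


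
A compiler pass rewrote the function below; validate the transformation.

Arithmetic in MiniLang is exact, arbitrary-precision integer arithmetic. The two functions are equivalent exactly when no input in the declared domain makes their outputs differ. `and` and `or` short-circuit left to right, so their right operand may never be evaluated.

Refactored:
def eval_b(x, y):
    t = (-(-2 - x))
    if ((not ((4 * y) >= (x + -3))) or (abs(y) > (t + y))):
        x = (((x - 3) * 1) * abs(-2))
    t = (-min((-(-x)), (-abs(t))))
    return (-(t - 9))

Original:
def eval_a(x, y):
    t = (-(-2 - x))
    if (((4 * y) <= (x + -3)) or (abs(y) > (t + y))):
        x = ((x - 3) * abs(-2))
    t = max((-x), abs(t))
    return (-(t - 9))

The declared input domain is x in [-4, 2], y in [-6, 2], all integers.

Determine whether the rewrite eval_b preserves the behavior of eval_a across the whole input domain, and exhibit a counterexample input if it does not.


The suspicious-looking change has no observable effect anywhere in the declared ranges; all 63 inputs agree.
verdict: equivalent


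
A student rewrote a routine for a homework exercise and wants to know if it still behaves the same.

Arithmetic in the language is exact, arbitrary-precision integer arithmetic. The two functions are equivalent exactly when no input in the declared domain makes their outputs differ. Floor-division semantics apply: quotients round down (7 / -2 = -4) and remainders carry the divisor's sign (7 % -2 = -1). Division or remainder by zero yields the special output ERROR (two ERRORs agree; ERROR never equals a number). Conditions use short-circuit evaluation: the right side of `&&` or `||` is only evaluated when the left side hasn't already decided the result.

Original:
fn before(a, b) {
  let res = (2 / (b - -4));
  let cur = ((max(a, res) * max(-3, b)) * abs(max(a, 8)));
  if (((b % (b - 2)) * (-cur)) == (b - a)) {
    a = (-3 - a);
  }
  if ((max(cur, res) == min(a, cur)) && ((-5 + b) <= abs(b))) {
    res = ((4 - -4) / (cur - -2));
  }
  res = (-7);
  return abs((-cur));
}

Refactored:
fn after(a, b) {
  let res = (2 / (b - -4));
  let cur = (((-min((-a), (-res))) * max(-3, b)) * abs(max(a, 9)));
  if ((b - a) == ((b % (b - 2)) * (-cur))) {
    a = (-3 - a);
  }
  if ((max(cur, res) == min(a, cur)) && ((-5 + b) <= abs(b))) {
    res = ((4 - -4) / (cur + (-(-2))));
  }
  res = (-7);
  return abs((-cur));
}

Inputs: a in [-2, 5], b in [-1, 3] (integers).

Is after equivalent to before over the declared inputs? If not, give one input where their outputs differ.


Not equivalent: a=1, b=-1 separates them (8 vs 9).
before: res := 0 | cur := -8 | (((b % (b - 2)) * (-cur)) == (b - a)): false | ((max(cur, res) == min(a, cur)) && ((-5 + b) <= abs(b))): false | res := -7 | result 8
after: res := 0 | cur := -9 | ((b - a) == ((b % (b - 2)) * (-cur))): false | ((max(cur, res) == min(a, cur)) && ((-5 + b) <= abs(b))): false | res := -7 | result 9
verdict: not equivalent; witness: a=1, b=-1


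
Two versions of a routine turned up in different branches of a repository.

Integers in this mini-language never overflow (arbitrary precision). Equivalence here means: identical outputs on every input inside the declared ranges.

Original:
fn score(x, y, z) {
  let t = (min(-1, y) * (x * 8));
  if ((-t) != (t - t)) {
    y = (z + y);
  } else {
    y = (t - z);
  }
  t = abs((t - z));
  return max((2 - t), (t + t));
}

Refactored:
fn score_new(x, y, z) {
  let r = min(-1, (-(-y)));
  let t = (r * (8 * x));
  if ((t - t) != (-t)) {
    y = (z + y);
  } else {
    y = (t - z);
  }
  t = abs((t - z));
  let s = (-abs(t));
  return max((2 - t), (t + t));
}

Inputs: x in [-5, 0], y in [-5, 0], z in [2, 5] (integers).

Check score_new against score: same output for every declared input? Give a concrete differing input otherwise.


Side by side, the visible changes include: statement counts differ, and local variable names differ, and min/max/abs usage differs.
Spot check at x=0, y=0, z=5 — score: t = 0; ((-t) != (t - t)) -> false; y = -5; t = 5; return 10. score_new: r = -1; t = 0; ((t - t) != (-t)) -> false; y = -5; t = 5; s = -5; return 10. Both give 10.
Across all 144 domain points the two functions coincide.
verdict: equivalent


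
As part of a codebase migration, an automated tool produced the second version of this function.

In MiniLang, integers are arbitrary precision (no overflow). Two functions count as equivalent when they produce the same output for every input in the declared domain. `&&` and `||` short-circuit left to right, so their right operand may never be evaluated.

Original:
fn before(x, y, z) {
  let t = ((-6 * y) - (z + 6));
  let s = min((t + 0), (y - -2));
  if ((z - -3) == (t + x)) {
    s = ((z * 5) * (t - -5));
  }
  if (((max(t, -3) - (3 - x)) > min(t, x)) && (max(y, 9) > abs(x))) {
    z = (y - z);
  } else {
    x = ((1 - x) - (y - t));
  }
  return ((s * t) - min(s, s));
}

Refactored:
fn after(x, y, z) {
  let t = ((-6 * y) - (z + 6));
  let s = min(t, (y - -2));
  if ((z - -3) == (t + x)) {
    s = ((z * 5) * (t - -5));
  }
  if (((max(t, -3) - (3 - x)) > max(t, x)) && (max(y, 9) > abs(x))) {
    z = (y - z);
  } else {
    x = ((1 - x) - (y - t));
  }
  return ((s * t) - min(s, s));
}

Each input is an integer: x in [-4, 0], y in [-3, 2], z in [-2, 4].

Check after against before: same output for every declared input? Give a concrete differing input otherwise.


Equivalent. The one real change (`min(t, x)` became `max(t, x)`) has no effect anywhere in the declared ranges.
Across all 210 domain points the two functions coincide.
Spot check at x=-3, y=0, z=-2 — before: t=-4, then s=-4, then ((z - -3) == (t + x)) is false, then (((max(t, -3) - (3 - x)) > min(t, x)) && (max(y, 9) > abs(x))) is false, then x=0, then returns 20. after: t=-4, then s=-4, then ((z - -3) == (t + x)) is false, then (((max(t, -3) - (3 - x)) > max(t, x)) && (max(y, 9) > abs(x))) is false, then x=0, then returns 20. Both give 20.
verdict: equivalent
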